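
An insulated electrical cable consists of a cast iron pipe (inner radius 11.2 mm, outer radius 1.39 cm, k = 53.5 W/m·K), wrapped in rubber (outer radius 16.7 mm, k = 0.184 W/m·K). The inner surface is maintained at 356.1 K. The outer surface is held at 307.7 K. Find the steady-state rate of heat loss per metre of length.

Resistance network (inner→outer):
  R'_cast iron = ln(0.0139/0.0112)/(2πk) = 0.2160/(2π·53.5) = 6.425×10^-4 m·K/W
  R'_rubber = ln(0.0167/0.0139)/(2πk) = 0.1835/(2π·0.184) = 0.1587 m·K/W
ΣR = 6.425×10^-4 + 0.1587 = 0.1593 m·K/W
Q' = ΔT/ΣR = (356.1 K − 307.7 K)/0.1593 = 304 W/m

Q' = 304 W/m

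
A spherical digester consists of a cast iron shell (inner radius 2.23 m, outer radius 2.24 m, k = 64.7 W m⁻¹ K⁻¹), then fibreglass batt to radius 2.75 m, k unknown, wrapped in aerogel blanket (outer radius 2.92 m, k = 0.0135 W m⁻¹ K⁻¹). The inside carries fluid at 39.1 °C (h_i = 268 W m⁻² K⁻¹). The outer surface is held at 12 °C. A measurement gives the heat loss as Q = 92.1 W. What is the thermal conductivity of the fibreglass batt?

ΣR = ΔT/Q = |39.1 − 12|/92.1 = 0.2942 K/W
Known resistances:
  R_conv,in = 1/(4πr²h) = 1/(4π·2.23²·268) = 5.971×10^-5 K/W
  R_cast iron = (1/2.23 − 1/2.24)/(4πk) = 0.002002/(4π·64.7) = 2.462×10^-6 K/W
  R_aerogel blanket = (1/2.75 − 1/2.92)/(4πk) = 0.02117/(4π·0.0135) = 0.1248 K/W
R_fibreglass batt = ΣR − ΣR_known = 0.2942 − 0.1249 = 0.1693 K/W
(1/r₁−1/r₂)/(4πk) = 0.1693 ⇒ k = 0.08279/(4π·0.1693) = 0.0389 W/m·K

k = 0.0389 W/m·K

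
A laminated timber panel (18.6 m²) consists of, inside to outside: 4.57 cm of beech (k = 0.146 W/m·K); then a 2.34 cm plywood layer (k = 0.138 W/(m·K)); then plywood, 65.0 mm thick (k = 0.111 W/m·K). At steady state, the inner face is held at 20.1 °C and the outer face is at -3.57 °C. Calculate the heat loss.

Treat each layer as a resistance in series:
  R_beech = L/(kA) = 0.0457/(0.146·18.6) = 0.01683 K/W
  R_plywood = L/(kA) = 0.0234/(0.138·18.6) = 0.009116 K/W
  R_plywood = L/(kA) = 0.0650/(0.111·18.6) = 0.03148 K/W
ΣR = 0.01683 + 0.009116 + 0.03148 = 0.05743 K/W
Q = ΔT/ΣR = (20.1 °C − -3.57 °C)/0.05743 = 412 W

Q = 412 W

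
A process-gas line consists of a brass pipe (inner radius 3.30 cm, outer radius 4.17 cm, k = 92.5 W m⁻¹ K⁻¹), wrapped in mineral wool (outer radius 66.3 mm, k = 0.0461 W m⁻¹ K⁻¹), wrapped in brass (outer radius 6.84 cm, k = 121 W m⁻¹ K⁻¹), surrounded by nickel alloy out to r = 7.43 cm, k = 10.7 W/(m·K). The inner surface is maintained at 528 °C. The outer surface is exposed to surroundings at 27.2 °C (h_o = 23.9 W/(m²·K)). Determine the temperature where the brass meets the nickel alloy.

Series thermal resistances, inner to outer:
  R'_brass = ln(0.0417/0.0330)/(2πk) = 0.2340/(2π·92.5) = 4.026×10^-4 m·K/W
  R'_mineral wool = ln(0.0663/0.0417)/(2πk) = 0.4637/(2π·0.0461) = 1.601 m·K/W
  R'_brass = ln(0.0684/0.0663)/(2πk) = 0.03118/(2π·121) = 4.102×10^-5 m·K/W
  R'_nickel alloy = ln(0.0743/0.0684)/(2πk) = 0.08274/(2π·10.7) = 0.001231 m·K/W
  R'_conv,out = 1/(2πr h) = 1/(2π·0.0743·23.9) = 0.08963 m·K/W
ΣR = 4.026×10^-4 + 1.601 + 4.102×10^-5 + 0.001231 + 0.08963 = 1.692 m·K/W
Q' = ΔT/ΣR = (528 °C − 27.2 °C)/1.692 = 296.0 W/m
From the inner boundary to the brass/nickel alloy interface, ΣR_partial = 1.601 m·K/W.
T_interface = T_in − Q'·ΣR_partial = 528 °C − (296.0)(1.601) = 54.1 °C

T = 54.1 °C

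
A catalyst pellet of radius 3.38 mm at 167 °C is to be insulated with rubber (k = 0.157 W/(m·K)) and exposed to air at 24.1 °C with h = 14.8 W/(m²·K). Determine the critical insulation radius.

For a sphere, r_cr = 2k_ins/h = 2·0.157/14.8 = 0.0212 m = 2.12 cm

r_cr = 2.12 cm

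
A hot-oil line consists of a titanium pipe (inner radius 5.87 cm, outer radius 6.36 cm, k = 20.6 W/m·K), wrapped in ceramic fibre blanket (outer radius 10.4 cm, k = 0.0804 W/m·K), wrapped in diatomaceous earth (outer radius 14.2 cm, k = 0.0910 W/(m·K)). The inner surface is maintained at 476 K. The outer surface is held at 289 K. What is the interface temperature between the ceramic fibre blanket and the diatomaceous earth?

Treat each layer as a resistance in series:
  R'_titanium = ln(0.0636/0.0587)/(2πk) = 0.08017/(2π·20.6) = 6.194×10^-4 m·K/W
  R'_ceramic fibre blanket = ln(0.104/0.0636)/(2πk) = 0.4918/(2π·0.0804) = 0.9735 m·K/W
  R'_diatomaceous earth = ln(0.142/0.104)/(2πk) = 0.3114/(2π·0.0910) = 0.5447 m·K/W
ΣR = 6.194×10^-4 + 0.9735 + 0.5447 = 1.519 m·K/W
Q' = ΔT/ΣR = (476 K − 289 K)/1.519 = 123.1 W/m
From the inner boundary to the ceramic fibre blanket/diatomaceous earth interface, ΣR_partial = 0.9741 m·K/W.
T_interface = T_in − Q'·ΣR_partial = 476 K − (123.1)(0.9741) = 356.1 K

T = 356.1 K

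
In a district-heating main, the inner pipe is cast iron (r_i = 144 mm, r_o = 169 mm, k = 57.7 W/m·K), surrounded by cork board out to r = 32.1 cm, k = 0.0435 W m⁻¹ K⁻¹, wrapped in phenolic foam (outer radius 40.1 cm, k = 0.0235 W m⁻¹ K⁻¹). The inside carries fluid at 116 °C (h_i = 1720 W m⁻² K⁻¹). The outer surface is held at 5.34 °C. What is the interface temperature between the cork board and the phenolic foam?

T = 48.6 °C

Treat each layer as a resistance in series:
  R'_conv,in = 1/(2πr h) = 1/(2π·0.144·1720) = 6.426×10^-4 m·K/W
  R'_cast iron = ln(0.169/0.144)/(2πk) = 0.1601/(2π·57.7) = 4.416×10^-4 m·K/W
  R'_cork board = ln(0.321/0.169)/(2πk) = 0.6415/(2π·0.0435) = 2.347 m·K/W
  R'_phenolic foam = ln(0.401/0.321)/(2πk) = 0.2225/(2π·0.0235) = 1.507 m·K/W
ΣR = 6.426×10^-4 + 4.416×10^-4 + 2.347 + 1.507 = 3.855 m·K/W
Q' = ΔT/ΣR = (116 °C − 5.34 °C)/3.855 = 28.71 W/m
From the inner boundary to the cork board/phenolic foam interface, ΣR_partial = 2.348 m·K/W.
T_interface = T_in − Q'·ΣR_partial = 116 °C − (28.71)(2.348) = 48.6 °C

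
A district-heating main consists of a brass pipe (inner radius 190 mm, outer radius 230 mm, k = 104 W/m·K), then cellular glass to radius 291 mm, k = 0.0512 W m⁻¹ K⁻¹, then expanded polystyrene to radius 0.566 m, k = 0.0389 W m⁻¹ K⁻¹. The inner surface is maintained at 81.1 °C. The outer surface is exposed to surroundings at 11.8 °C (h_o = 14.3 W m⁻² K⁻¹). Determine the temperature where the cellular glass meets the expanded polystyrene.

T = 66.5 °C

Resistance network (inner→outer):
  R'_brass = ln(0.230/0.190)/(2πk) = 0.1911/(2π·104) = 2.924×10^-4 m·K/W
  R'_cellular glass = ln(0.291/0.230)/(2πk) = 0.2352/(2π·0.0512) = 0.7313 m·K/W
  R'_expanded polystyrene = ln(0.566/0.291)/(2πk) = 0.6653/(2π·0.0389) = 2.722 m·K/W
  R'_conv,out = 1/(2πr h) = 1/(2π·0.566·14.3) = 0.01966 m·K/W
ΣR = 2.924×10^-4 + 0.7313 + 2.722 + 0.01966 = 3.473 m·K/W
Q' = ΔT/ΣR = (81.1 °C − 11.8 °C)/3.473 = 19.95 W/m
From the inner boundary to the cellular glass/expanded polystyrene interface, ΣR_partial = 0.7316 m·K/W.
T_interface = T_in − Q'·ΣR_partial = 81.1 °C − (19.95)(0.7316) = 66.5 °C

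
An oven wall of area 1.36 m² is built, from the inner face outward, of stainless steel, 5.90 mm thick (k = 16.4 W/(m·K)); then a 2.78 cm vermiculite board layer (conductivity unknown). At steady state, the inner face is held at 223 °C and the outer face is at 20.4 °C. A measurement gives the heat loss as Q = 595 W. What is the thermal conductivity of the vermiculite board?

k = 0.0601 W/m·K

ΣR = ΔT/Q = |223 − 20.4|/595 = 0.3405 K/W
Known resistances:
  R_stainless steel = L/(kA) = 0.00590/(16.4·1.36) = 2.645×10^-4 K/W
R_vermiculite board = ΣR − ΣR_known = 0.3405 − 2.645×10^-4 = 0.3402 K/W
L/(kA) = 0.3402 ⇒ k = 0.0278/(0.3402·1.36) = 0.0601 W/m·K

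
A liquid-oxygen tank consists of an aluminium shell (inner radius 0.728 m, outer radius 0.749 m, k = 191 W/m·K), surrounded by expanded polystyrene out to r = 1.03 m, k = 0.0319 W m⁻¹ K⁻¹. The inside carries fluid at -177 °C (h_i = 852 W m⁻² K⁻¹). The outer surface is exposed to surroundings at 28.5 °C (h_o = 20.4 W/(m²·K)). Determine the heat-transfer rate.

Q = 225 W

Series thermal resistances, inner to outer:
  R_conv,in = 1/(4πr²h) = 1/(4π·0.728²·852) = 1.762×10^-4 K/W
  R_aluminium = (1/0.728 − 1/0.749)/(4πk) = 0.03851/(4π·191) = 1.605×10^-5 K/W
  R_expanded polystyrene = (1/0.749 − 1/1.03)/(4πk) = 0.3642/(4π·0.0319) = 0.9086 K/W
  R_conv,out = 1/(4πr²h) = 1/(4π·1.03²·20.4) = 0.003677 K/W
ΣR = 1.762×10^-4 + 1.605×10^-5 + 0.9086 + 0.003677 = 0.9125 K/W
Q = ΔT/ΣR = (-177 °C − 28.5 °C)/0.9125 = -225 W
(Negative Q ⇒ heat flows inward; heat gain = 225 W.)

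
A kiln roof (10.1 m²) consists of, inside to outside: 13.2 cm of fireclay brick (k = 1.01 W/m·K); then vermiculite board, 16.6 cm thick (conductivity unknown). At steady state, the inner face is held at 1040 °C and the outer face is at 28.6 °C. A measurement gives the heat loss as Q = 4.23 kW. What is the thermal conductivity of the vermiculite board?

k = 0.0727 W/m·K

ΣR = ΔT/Q = |1040 − 28.6|/4230 = 0.2391 K/W
Known resistances:
  R_fireclay brick = L/(kA) = 0.132/(1.01·10.1) = 0.01294 K/W
R_vermiculite board = ΣR − ΣR_known = 0.2391 − 0.01294 = 0.2262 K/W
L/(kA) = 0.2262 ⇒ k = 0.166/(0.2262·10.1) = 0.0727 W/m·K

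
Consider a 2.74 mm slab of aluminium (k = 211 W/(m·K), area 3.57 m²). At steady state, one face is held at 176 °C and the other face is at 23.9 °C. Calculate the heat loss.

Q = 41800 kW

Q = kA·ΔT/L = 211 × 3.57 × |176 °C − 23.9 °C| / 0.00274 = 4.18×10^7 W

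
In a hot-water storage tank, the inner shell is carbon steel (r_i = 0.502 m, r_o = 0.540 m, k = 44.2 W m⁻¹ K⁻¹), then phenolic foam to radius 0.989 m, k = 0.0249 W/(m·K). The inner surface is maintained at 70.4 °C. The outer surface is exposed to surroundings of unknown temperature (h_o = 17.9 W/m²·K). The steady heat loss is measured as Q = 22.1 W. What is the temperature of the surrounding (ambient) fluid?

T_out = 10.9 °C

Sum the resistances:
  R_carbon steel = (1/0.502 − 1/0.540)/(4πk) = 0.1402/(4π·44.2) = 2.524×10^-4 K/W
  R_phenolic foam = (1/0.540 − 1/0.989)/(4πk) = 0.8407/(4π·0.0249) = 2.687 K/W
  R_conv,out = 1/(4πr²h) = 1/(4π·0.989²·17.9) = 0.004545 K/W
ΣR = 2.692 K/W
ΔT = Q·ΣR = 22.1 × 2.692 = 59.49 K
Heat flows outward, so T_out = T_in − ΔT = 70.4 − 59.49 = 10.9 °C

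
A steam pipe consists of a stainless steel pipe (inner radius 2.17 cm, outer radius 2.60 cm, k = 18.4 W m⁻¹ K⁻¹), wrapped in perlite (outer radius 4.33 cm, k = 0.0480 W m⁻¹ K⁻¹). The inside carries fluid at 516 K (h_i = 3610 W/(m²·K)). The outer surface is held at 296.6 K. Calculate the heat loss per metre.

Q' = 129 W/m

Treat each layer as a resistance in series:
  R'_conv,in = 1/(2πr h) = 1/(2π·0.0217·3610) = 0.002032 m·K/W
  R'_stainless steel = ln(0.0260/0.0217)/(2πk) = 0.1808/(2π·18.4) = 0.001564 m·K/W
  R'_perlite = ln(0.0433/0.0260)/(2πk) = 0.5101/(2π·0.0480) = 1.691 m·K/W
ΣR = 0.002032 + 0.001564 + 1.691 = 1.695 m·K/W
Q' = ΔT/ΣR = (516 K − 296.6 K)/1.695 = 129 W/m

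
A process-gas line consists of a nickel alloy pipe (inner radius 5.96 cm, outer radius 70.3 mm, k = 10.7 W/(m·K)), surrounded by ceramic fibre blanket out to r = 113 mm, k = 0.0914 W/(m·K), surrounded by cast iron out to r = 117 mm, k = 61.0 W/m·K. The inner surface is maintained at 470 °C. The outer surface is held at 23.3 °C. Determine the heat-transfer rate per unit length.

Q' = 539 W/m

Series thermal resistances, inner to outer:
  R'_nickel alloy = ln(0.0703/0.0596)/(2πk) = 0.1651/(2π·10.7) = 0.002456 m·K/W
  R'_ceramic fibre blanket = ln(0.113/0.0703)/(2πk) = 0.4746/(2π·0.0914) = 0.8264 m·K/W
  R'_cast iron = ln(0.117/0.113)/(2πk) = 0.03479/(2π·61.0) = 9.076×10^-5 m·K/W
ΣR = 0.002456 + 0.8264 + 9.076×10^-5 = 0.8289 m·K/W
Q' = ΔT/ΣR = (470 °C − 23.3 °C)/0.8289 = 539 W/m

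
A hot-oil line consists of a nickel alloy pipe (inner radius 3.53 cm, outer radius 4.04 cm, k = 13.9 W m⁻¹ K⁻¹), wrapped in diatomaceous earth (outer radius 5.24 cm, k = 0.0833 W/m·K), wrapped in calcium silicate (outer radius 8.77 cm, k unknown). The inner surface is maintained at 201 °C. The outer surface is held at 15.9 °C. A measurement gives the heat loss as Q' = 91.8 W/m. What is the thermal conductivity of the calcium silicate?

k = 0.0540 W/m·K

ΣR = ΔT/Q' = |201 − 15.9|/91.8 = 2.016 m·K/W
Known resistances:
  R'_nickel alloy = ln(0.0404/0.0353)/(2πk) = 0.1349/(2π·13.9) = 0.001545 m·K/W
  R'_diatomaceous earth = ln(0.0524/0.0404)/(2πk) = 0.2601/(2π·0.0833) = 0.4969 m·K/W
R_calcium silicate = ΣR − ΣR_known = 2.016 − 0.4984 = 1.518 m·K/W
ln(r₂/r₁)/(2πk) = 1.518 ⇒ k = 0.5150/(2π·1.518) = 0.0540 W/m·K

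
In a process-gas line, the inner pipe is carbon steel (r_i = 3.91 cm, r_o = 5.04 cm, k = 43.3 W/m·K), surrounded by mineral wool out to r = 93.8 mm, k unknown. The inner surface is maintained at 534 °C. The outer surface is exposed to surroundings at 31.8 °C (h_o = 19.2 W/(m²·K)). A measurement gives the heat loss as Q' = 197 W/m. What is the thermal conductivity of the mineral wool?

ΣR = ΔT/Q' = |534 − 31.8|/197 = 2.549 m·K/W
Known resistances:
  R'_carbon steel = ln(0.0504/0.0391)/(2πk) = 0.2539/(2π·43.3) = 9.331×10^-4 m·K/W
  R'_conv,out = 1/(2πr h) = 1/(2π·0.0938·19.2) = 0.08837 m·K/W
R_mineral wool = ΣR − ΣR_known = 2.549 − 0.08930 = 2.460 m·K/W
ln(r₂/r₁)/(2πk) = 2.460 ⇒ k = 0.6212/(2π·2.460) = 0.0402 W/m·K

k = 0.0402 W/m·K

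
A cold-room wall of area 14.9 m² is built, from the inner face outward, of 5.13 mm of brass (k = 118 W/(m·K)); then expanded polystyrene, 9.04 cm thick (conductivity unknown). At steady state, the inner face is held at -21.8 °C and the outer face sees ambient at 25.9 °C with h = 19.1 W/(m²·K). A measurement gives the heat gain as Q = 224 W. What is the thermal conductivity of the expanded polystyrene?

ΣR = ΔT/Q = |-21.8 − 25.9|/224 = 0.2129 K/W
Known resistances:
  R_brass = L/(kA) = 0.00513/(118·14.9) = 2.918×10^-6 K/W
  R_conv,out = 1/(hA) = 1/(19.1·14.9) = 0.003514 K/W
R_expanded polystyrene = ΣR − ΣR_known = 0.2129 − 0.003517 = 0.2094 K/W
L/(kA) = 0.2094 ⇒ k = 0.0904/(0.2094·14.9) = 0.0290 W/m·K

k = 0.0290 W/m·K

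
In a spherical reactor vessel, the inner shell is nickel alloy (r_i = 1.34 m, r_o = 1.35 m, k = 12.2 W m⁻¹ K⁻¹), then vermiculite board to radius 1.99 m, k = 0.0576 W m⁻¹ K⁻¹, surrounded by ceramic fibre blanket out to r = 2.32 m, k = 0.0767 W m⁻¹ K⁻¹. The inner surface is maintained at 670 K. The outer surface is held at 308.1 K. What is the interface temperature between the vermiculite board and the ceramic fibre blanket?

Resistance network (inner→outer):
  R_nickel alloy = (1/1.34 − 1/1.35)/(4πk) = 0.005528/(4π·12.2) = 3.606×10^-5 K/W
  R_vermiculite board = (1/1.35 − 1/1.99)/(4πk) = 0.2382/(4π·0.0576) = 0.3291 K/W
  R_ceramic fibre blanket = (1/1.99 − 1/2.32)/(4πk) = 0.07148/(4π·0.0767) = 0.07416 K/W
ΣR = 3.606×10^-5 + 0.3291 + 0.07416 = 0.4033 K/W
Q = ΔT/ΣR = (670 K − 308.1 K)/0.4033 = 897.3 W
From the inner boundary to the vermiculite board/ceramic fibre blanket interface, ΣR_partial = 0.3291 K/W.
T_interface = T_in − Q·ΣR_partial = 670 K − (897.3)(0.3291) = 375 K

T = 375 K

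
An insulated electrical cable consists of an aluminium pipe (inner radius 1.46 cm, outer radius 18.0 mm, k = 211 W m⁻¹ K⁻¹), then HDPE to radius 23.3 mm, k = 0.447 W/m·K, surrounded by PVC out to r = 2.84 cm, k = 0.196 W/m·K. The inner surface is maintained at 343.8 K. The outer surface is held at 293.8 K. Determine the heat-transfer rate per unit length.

Q' = 198 W/m

Treat each layer as a resistance in series:
  R'_aluminium = ln(0.0180/0.0146)/(2πk) = 0.2094/(2π·211) = 1.579×10^-4 m·K/W
  R'_HDPE = ln(0.0233/0.0180)/(2πk) = 0.2581/(2π·0.447) = 0.09189 m·K/W
  R'_PVC = ln(0.0284/0.0233)/(2πk) = 0.1979/(2π·0.196) = 0.1607 m·K/W
ΣR = 1.579×10^-4 + 0.09189 + 0.1607 = 0.2527 m·K/W
Q' = ΔT/ΣR = (343.8 K − 293.8 K)/0.2527 = 198 W/m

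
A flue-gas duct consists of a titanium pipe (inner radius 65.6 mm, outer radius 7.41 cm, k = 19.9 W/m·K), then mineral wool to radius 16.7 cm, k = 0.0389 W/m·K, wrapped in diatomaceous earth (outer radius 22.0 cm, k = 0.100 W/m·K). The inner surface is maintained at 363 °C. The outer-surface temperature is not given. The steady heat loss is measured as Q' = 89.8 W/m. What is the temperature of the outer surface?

Sum the resistances:
  R'_titanium = ln(0.0741/0.0656)/(2πk) = 0.1218/(2π·19.9) = 9.744×10^-4 m·K/W
  R'_mineral wool = ln(0.167/0.0741)/(2πk) = 0.8126/(2π·0.0389) = 3.325 m·K/W
  R'_diatomaceous earth = ln(0.220/0.167)/(2πk) = 0.2756/(2π·0.100) = 0.4387 m·K/W
ΣR = 3.764 m·K/W
ΔT = Q'·ΣR = 89.8 × 3.764 = 338.0 K
Heat flows outward, so T_out = T_in − ΔT = 363 − 338.0 = 25.0 °C

T_out = 25.0 °C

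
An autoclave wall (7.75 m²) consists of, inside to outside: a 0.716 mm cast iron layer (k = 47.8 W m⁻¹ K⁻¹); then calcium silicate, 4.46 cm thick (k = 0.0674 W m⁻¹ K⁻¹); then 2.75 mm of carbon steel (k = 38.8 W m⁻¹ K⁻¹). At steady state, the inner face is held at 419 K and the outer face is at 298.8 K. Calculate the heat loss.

Treat each layer as a resistance in series:
  R_cast iron = L/(kA) = 7.16×10^-4/(47.8·7.75) = 1.933×10^-6 K/W
  R_calcium silicate = L/(kA) = 0.0446/(0.0674·7.75) = 0.08538 K/W
  R_carbon steel = L/(kA) = 0.00275/(38.8·7.75) = 9.145×10^-6 K/W
ΣR = 1.933×10^-6 + 0.08538 + 9.145×10^-6 = 0.08539 K/W
Q = ΔT/ΣR = (419 K − 298.8 K)/0.08539 = 1410 W

Q = 1410 W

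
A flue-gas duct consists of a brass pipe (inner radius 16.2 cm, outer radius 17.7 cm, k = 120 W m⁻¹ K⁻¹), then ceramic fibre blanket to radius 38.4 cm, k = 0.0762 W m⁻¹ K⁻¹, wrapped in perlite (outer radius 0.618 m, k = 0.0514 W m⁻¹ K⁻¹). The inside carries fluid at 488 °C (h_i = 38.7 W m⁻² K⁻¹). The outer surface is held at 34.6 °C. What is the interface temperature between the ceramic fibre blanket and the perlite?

Resistance network (inner→outer):
  R'_conv,in = 1/(2πr h) = 1/(2π·0.162·38.7) = 0.02539 m·K/W
  R'_brass = ln(0.177/0.162)/(2πk) = 0.08855/(2π·120) = 1.174×10^-4 m·K/W
  R'_ceramic fibre blanket = ln(0.384/0.177)/(2πk) = 0.7745/(2π·0.0762) = 1.618 m·K/W
  R'_perlite = ln(0.618/0.384)/(2πk) = 0.4758/(2π·0.0514) = 1.473 m·K/W
ΣR = 0.02539 + 1.174×10^-4 + 1.618 + 1.473 = 3.117 m·K/W
Q' = ΔT/ΣR = (488 °C − 34.6 °C)/3.117 = 145.5 W/m
From the inner boundary to the ceramic fibre blanket/perlite interface, ΣR_partial = 1.644 m·K/W.
T_interface = T_in − Q'·ΣR_partial = 488 °C − (145.5)(1.644) = 249 °C

T = 249 °C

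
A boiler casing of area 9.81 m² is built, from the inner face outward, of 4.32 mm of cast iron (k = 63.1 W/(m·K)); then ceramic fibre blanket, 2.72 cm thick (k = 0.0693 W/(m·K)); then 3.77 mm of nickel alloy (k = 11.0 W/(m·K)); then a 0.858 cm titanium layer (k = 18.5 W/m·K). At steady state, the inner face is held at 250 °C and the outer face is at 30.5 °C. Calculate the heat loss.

Treat each layer as a resistance in series:
  R_cast iron = L/(kA) = 0.00432/(63.1·9.81) = 6.979×10^-6 K/W
  R_ceramic fibre blanket = L/(kA) = 0.0272/(0.0693·9.81) = 0.04001 K/W
  R_nickel alloy = L/(kA) = 0.00377/(11.0·9.81) = 3.494×10^-5 K/W
  R_titanium = L/(kA) = 0.00858/(18.5·9.81) = 4.728×10^-5 K/W
ΣR = 6.979×10^-6 + 0.04001 + 3.494×10^-5 + 4.728×10^-5 = 0.04010 K/W
Q = ΔT/ΣR = (250 °C − 30.5 °C)/0.04010 = 5470 W

Q = 5470 W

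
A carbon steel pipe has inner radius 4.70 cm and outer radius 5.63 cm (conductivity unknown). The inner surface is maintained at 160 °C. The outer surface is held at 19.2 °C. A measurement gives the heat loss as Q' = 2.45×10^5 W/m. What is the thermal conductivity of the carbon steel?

k = 50.0 W/m·K

ΣR = ΔT/Q' = |160 − 19.2|/2.45×10^5 = 5.747×10^-4 m·K/W
ln(r₂/r₁)/(2πk) = 5.747×10^-4 ⇒ k = 0.1805/(2π·5.747×10^-4) = 50.0 W/m·K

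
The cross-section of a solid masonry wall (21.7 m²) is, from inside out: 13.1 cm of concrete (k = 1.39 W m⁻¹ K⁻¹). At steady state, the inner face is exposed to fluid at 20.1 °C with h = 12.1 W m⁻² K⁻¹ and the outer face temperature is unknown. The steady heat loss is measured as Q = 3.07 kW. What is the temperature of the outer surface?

Sum the resistances:
  R_conv,in = 1/(hA) = 1/(12.1·21.7) = 0.003809 K/W
  R_concrete = L/(kA) = 0.131/(1.39·21.7) = 0.004343 K/W
ΣR = 0.008152 K/W
ΔT = Q·ΣR = 3070 × 0.008152 = 25.03 K
Heat flows outward, so T_out = T_in − ΔT = 20.1 − 25.03 = -4.93 °C

T_out = -4.93 °C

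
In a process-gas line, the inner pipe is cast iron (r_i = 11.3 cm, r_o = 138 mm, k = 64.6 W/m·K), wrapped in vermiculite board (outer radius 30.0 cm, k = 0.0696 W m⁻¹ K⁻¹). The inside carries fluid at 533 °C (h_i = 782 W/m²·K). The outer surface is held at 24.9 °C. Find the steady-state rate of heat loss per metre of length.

Q' = 286 W/m

Treat each layer as a resistance in series:
  R'_conv,in = 1/(2πr h) = 1/(2π·0.113·782) = 0.001801 m·K/W
  R'_cast iron = ln(0.138/0.113)/(2πk) = 0.1999/(2π·64.6) = 4.924×10^-4 m·K/W
  R'_vermiculite board = ln(0.300/0.138)/(2πk) = 0.7765/(2π·0.0696) = 1.776 m·K/W
ΣR = 0.001801 + 4.924×10^-4 + 1.776 = 1.778 m·K/W
Q' = ΔT/ΣR = (533 °C − 24.9 °C)/1.778 = 286 W/m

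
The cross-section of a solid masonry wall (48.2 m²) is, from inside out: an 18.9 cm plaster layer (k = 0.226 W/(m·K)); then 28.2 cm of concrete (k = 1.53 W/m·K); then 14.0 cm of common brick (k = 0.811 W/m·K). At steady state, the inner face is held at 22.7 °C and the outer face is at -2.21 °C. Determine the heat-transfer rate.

Q = 1010 W

Resistance network (inner→outer):
  R_plaster = L/(kA) = 0.189/(0.226·48.2) = 0.01735 K/W
  R_concrete = L/(kA) = 0.282/(1.53·48.2) = 0.003824 K/W
  R_common brick = L/(kA) = 0.140/(0.811·48.2) = 0.003581 K/W
ΣR = 0.01735 + 0.003824 + 0.003581 = 0.02475 K/W
Q = ΔT/ΣR = (22.7 °C − -2.21 °C)/0.02475 = 1010 W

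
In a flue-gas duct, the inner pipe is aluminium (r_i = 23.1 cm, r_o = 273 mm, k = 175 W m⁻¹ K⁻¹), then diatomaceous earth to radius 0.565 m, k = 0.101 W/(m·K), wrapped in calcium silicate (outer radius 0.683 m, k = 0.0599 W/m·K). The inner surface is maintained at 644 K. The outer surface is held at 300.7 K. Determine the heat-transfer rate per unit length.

Q' = 208 W/m

Resistance network (inner→outer):
  R'_aluminium = ln(0.273/0.231)/(2πk) = 0.1671/(2π·175) = 1.519×10^-4 m·K/W
  R'_diatomaceous earth = ln(0.565/0.273)/(2πk) = 0.7274/(2π·0.101) = 1.146 m·K/W
  R'_calcium silicate = ln(0.683/0.565)/(2πk) = 0.1897/(2π·0.0599) = 0.5040 m·K/W
ΣR = 1.519×10^-4 + 1.146 + 0.5040 = 1.650 m·K/W
Q' = ΔT/ΣR = (644 K − 300.7 K)/1.650 = 208 W/m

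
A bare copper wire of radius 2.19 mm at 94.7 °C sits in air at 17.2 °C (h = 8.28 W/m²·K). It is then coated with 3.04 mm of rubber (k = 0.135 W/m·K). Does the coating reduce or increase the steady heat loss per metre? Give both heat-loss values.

Critical radius for a cylinder: r_cr = k/h = 0.0163 m = 1.63 cm.
Outer radius after coating: r₂ = 0.00219 + 0.00304 = 0.00523 m.
Since r₁ < r_cr and r₂ ≤ r_cr, the coating moves toward the maximum at r_cr — heat loss rises.
Bare: R = 1/(2πr₁h) = 8.777 m·K/W; Q = 77.5/8.777 = 8.83 W/m.
Coated: R = R_cond + R_conv = 4.702 m·K/W; Q = 77.5/4.702 = 16.5 W/m.

increases: 8.83 → 16.5 W/m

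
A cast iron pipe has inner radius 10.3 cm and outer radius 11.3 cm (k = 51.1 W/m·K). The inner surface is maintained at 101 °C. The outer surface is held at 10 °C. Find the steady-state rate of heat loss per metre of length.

Q' = 2πk·ΔT/ln(r₂/r₁) = 2π × 51.1 × 91 / ln(0.113/0.103) = 3.15×10^5 W/m

Q' = 315 kW/m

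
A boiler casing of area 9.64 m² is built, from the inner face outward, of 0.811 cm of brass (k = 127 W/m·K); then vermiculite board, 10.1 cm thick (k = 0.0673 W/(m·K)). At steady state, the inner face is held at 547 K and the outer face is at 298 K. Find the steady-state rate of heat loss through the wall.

Resistance network (inner→outer):
  R_brass = L/(kA) = 0.00811/(127·9.64) = 6.624×10^-6 K/W
  R_vermiculite board = L/(kA) = 0.101/(0.0673·9.64) = 0.1557 K/W
ΣR = 6.624×10^-6 + 0.1557 = 0.1557 K/W
Q = ΔT/ΣR = (547 K − 298 K)/0.1557 = 1600 W

Q = 1600 W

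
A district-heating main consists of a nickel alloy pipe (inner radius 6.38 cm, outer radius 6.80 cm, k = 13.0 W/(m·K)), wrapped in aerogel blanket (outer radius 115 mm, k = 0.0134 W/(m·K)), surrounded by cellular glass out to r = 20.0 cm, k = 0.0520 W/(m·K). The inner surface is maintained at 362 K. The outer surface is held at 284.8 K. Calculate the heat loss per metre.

Q' = 9.73 W/m

Series thermal resistances, inner to outer:
  R'_nickel alloy = ln(0.0680/0.0638)/(2πk) = 0.06375/(2π·13.0) = 7.805×10^-4 m·K/W
  R'_aerogel blanket = ln(0.115/0.0680)/(2πk) = 0.5254/(2π·0.0134) = 6.241 m·K/W
  R'_cellular glass = ln(0.200/0.115)/(2πk) = 0.5534/(2π·0.0520) = 1.694 m·K/W
ΣR = 7.805×10^-4 + 6.241 + 1.694 = 7.936 m·K/W
Q' = ΔT/ΣR = (362 K − 284.8 K)/7.936 = 9.73 W/m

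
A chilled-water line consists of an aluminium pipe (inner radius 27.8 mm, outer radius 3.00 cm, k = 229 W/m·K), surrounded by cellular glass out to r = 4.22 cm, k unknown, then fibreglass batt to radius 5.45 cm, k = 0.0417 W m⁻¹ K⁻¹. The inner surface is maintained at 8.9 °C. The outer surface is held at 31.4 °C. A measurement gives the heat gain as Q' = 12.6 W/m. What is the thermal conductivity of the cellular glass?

ΣR = ΔT/Q' = |8.9 − 31.4|/12.6 = 1.786 m·K/W
Known resistances:
  R'_aluminium = ln(0.0300/0.0278)/(2πk) = 0.07616/(2π·229) = 5.293×10^-5 m·K/W
  R'_fibreglass batt = ln(0.0545/0.0422)/(2πk) = 0.2558/(2π·0.0417) = 0.9762 m·K/W
R_cellular glass = ΣR − ΣR_known = 1.786 − 0.9763 = 0.8097 m·K/W
ln(r₂/r₁)/(2πk) = 0.8097 ⇒ k = 0.3412/(2π·0.8097) = 0.0671 W/m·K

k = 0.0671 W/m·K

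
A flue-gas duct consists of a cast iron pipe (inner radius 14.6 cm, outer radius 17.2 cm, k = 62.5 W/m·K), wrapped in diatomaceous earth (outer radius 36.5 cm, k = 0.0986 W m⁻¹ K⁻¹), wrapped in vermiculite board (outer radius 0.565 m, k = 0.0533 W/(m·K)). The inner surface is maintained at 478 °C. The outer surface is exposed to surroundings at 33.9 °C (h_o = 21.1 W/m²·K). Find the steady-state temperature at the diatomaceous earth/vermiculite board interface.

Series thermal resistances, inner to outer:
  R'_cast iron = ln(0.172/0.146)/(2πk) = 0.1639/(2π·62.5) = 4.173×10^-4 m·K/W
  R'_diatomaceous earth = ln(0.365/0.172)/(2πk) = 0.7524/(2π·0.0986) = 1.214 m·K/W
  R'_vermiculite board = ln(0.565/0.365)/(2πk) = 0.4369/(2π·0.0533) = 1.305 m·K/W
  R'_conv,out = 1/(2πr h) = 1/(2π·0.565·21.1) = 0.01335 m·K/W
ΣR = 4.173×10^-4 + 1.214 + 1.305 + 0.01335 = 2.533 m·K/W
Q' = ΔT/ΣR = (478 °C − 33.9 °C)/2.533 = 175.3 W/m
From the inner boundary to the diatomaceous earth/vermiculite board interface, ΣR_partial = 1.214 m·K/W.
T_interface = T_in − Q'·ΣR_partial = 478 °C − (175.3)(1.214) = 265 °C

T = 265 °C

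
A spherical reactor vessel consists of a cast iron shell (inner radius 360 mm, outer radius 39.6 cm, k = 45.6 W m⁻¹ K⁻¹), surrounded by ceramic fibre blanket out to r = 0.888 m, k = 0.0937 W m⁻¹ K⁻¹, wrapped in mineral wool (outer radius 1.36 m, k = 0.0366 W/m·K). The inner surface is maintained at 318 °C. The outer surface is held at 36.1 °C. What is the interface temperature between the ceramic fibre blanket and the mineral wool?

Treat each layer as a resistance in series:
  R_cast iron = (1/0.360 − 1/0.396)/(4πk) = 0.2525/(4π·45.6) = 4.407×10^-4 K/W
  R_ceramic fibre blanket = (1/0.396 − 1/0.888)/(4πk) = 1.399/(4π·0.0937) = 1.188 K/W
  R_mineral wool = (1/0.888 − 1/1.36)/(4πk) = 0.3908/(4π·0.0366) = 0.8498 K/W
ΣR = 4.407×10^-4 + 1.188 + 0.8498 = 2.038 K/W
Q = ΔT/ΣR = (318 °C − 36.1 °C)/2.038 = 138.3 W
From the inner boundary to the ceramic fibre blanket/mineral wool interface, ΣR_partial = 1.188 K/W.
T_interface = T_in − Q·ΣR_partial = 318 °C − (138.3)(1.188) = 154 °C

T = 154 °C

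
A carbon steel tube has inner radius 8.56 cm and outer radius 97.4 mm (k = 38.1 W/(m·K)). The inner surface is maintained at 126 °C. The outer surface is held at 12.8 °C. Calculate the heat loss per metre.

Q' = 2.10×10^5 W/m

Q' = 2πk·ΔT/ln(r₂/r₁) = 2π × 38.1 × 113.2 / ln(0.0974/0.0856) = 2.10×10^5 W/m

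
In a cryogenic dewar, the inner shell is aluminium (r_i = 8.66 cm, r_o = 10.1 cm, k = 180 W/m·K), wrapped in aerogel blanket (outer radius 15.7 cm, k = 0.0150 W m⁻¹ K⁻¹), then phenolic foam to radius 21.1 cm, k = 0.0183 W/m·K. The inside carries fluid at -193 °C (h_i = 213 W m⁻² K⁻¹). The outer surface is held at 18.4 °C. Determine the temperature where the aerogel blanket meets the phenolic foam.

Resistance network (inner→outer):
  R_conv,in = 1/(4πr²h) = 1/(4π·0.0866²·213) = 0.04982 K/W
  R_aluminium = (1/0.0866 − 1/0.101)/(4πk) = 1.646/(4π·180) = 7.278×10^-4 K/W
  R_aerogel blanket = (1/0.101 − 1/0.157)/(4πk) = 3.532/(4π·0.0150) = 18.74 K/W
  R_phenolic foam = (1/0.157 − 1/0.211)/(4πk) = 1.630/(4π·0.0183) = 7.088 K/W
ΣR = 0.04982 + 7.278×10^-4 + 18.74 + 7.088 = 25.88 K/W
Q = ΔT/ΣR = (-193 °C − 18.4 °C)/25.88 = -8.168 W
From the inner boundary to the aerogel blanket/phenolic foam interface, ΣR_partial = 18.79 K/W.
T_interface = T_in − Q·ΣR_partial = -193 °C − (-8.168)(18.79) = -39.5 °C

T = -39.5 °C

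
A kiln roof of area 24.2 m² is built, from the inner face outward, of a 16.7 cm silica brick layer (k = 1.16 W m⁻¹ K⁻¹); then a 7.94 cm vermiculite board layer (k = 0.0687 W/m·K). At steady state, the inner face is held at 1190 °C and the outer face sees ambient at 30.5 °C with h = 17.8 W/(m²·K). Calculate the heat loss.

Q = 20700 W

Resistance network (inner→outer):
  R_silica brick = L/(kA) = 0.167/(1.16·24.2) = 0.005949 K/W
  R_vermiculite board = L/(kA) = 0.0794/(0.0687·24.2) = 0.04776 K/W
  R_conv,out = 1/(hA) = 1/(17.8·24.2) = 0.002321 K/W
ΣR = 0.005949 + 0.04776 + 0.002321 = 0.05603 K/W
Q = ΔT/ΣR = (1190 °C − 30.5 °C)/0.05603 = 20700 W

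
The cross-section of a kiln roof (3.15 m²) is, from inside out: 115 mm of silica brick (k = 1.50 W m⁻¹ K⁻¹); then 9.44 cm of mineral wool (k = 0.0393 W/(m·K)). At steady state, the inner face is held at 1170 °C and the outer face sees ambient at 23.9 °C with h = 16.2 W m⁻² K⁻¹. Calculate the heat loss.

Q = 1420 W

Resistance network (inner→outer):
  R_silica brick = L/(kA) = 0.115/(1.50·3.15) = 0.02434 K/W
  R_mineral wool = L/(kA) = 0.0944/(0.0393·3.15) = 0.7626 K/W
  R_conv,out = 1/(hA) = 1/(16.2·3.15) = 0.01960 K/W
ΣR = 0.02434 + 0.7626 + 0.01960 = 0.8065 K/W
Q = ΔT/ΣR = (1170 °C − 23.9 °C)/0.8065 = 1420 W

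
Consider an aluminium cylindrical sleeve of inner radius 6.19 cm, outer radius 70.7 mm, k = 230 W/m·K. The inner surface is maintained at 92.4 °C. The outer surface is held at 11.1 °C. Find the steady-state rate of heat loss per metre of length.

Q' = 884 kW/m

Q' = 2πk·ΔT/ln(r₂/r₁) = 2π × 230 × 81.3 / ln(0.0707/0.0619) = 8.84×10^5 W/m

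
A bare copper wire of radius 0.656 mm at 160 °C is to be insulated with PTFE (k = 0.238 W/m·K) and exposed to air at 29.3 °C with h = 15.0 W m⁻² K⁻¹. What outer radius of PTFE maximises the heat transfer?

For a cylinder, r_cr = k_ins/h = 0.238/15.0 = 0.0159 m = 1.59 cm

r_cr = 1.59 cm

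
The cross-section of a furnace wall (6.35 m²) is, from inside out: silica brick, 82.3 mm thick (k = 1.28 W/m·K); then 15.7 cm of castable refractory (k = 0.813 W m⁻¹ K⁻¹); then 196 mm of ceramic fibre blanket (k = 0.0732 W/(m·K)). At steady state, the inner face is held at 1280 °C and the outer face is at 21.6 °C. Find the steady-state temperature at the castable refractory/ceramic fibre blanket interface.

Resistance network (inner→outer):
  R_silica brick = L/(kA) = 0.0823/(1.28·6.35) = 0.01013 K/W
  R_castable refractory = L/(kA) = 0.157/(0.813·6.35) = 0.03041 K/W
  R_ceramic fibre blanket = L/(kA) = 0.196/(0.0732·6.35) = 0.4217 K/W
ΣR = 0.01013 + 0.03041 + 0.4217 = 0.4622 K/W
Q = ΔT/ΣR = (1280 °C − 21.6 °C)/0.4622 = 2723 W
From the inner boundary to the castable refractory/ceramic fibre blanket interface, ΣR_partial = 0.04054 K/W.
T_interface = T_in − Q·ΣR_partial = 1280 °C − (2723)(0.04054) = 1170 °C

T = 1170 °C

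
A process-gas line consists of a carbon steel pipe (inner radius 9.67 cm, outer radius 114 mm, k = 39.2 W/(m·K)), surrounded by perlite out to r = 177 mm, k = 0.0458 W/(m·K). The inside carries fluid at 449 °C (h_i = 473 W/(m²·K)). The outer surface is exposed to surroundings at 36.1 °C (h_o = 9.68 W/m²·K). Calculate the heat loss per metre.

Q' = 254 W/m

Treat each layer as a resistance in series:
  R'_conv,in = 1/(2πr h) = 1/(2π·0.0967·473) = 0.003480 m·K/W
  R'_carbon steel = ln(0.114/0.0967)/(2πk) = 0.1646/(2π·39.2) = 6.682×10^-4 m·K/W
  R'_perlite = ln(0.177/0.114)/(2πk) = 0.4400/(2π·0.0458) = 1.529 m·K/W
  R'_conv,out = 1/(2πr h) = 1/(2π·0.177·9.68) = 0.09289 m·K/W
ΣR = 0.003480 + 6.682×10^-4 + 1.529 + 0.09289 = 1.626 m·K/W
Q' = ΔT/ΣR = (449 °C − 36.1 °C)/1.626 = 254 W/m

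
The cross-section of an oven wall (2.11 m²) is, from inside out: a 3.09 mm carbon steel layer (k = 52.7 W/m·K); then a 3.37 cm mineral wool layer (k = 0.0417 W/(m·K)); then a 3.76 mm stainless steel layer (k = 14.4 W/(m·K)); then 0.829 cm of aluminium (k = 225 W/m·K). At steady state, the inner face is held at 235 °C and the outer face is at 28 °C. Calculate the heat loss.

Resistance network (inner→outer):
  R_carbon steel = L/(kA) = 0.00309/(52.7·2.11) = 2.779×10^-5 K/W
  R_mineral wool = L/(kA) = 0.0337/(0.0417·2.11) = 0.3830 K/W
  R_stainless steel = L/(kA) = 0.00376/(14.4·2.11) = 1.237×10^-4 K/W
  R_aluminium = L/(kA) = 0.00829/(225·2.11) = 1.746×10^-5 K/W
ΣR = 2.779×10^-5 + 0.3830 + 1.237×10^-4 + 1.746×10^-5 = 0.3832 K/W
Q = ΔT/ΣR = (235 °C − 28 °C)/0.3832 = 540 W

Q = 540 W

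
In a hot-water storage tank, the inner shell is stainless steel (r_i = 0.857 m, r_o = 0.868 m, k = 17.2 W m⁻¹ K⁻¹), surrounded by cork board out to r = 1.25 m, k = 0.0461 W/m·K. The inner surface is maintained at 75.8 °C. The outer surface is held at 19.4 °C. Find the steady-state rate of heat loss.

Q = 92.8 W

Treat each layer as a resistance in series:
  R_stainless steel = (1/0.857 − 1/0.868)/(4πk) = 0.01479/(4π·17.2) = 6.842×10^-5 K/W
  R_cork board = (1/0.868 − 1/1.25)/(4πk) = 0.3521/(4π·0.0461) = 0.6077 K/W
ΣR = 6.842×10^-5 + 0.6077 = 0.6078 K/W
Q = ΔT/ΣR = (75.8 °C − 19.4 °C)/0.6078 = 92.8 W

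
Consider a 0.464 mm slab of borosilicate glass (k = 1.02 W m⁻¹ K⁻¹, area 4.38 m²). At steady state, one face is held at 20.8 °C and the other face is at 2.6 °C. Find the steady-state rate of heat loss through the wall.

Q = 175 kW

Q = kA·ΔT/L = 1.02 × 4.38 × |20.8 °C − 2.6 °C| / 4.64×10^-4 = 1.75×10^5 W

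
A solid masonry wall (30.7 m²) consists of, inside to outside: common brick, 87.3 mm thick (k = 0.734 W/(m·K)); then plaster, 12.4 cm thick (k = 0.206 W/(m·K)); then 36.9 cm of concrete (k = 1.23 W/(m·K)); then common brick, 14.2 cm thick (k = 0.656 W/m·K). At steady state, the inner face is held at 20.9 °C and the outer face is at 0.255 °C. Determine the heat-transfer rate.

Q = 512 W

Resistance network (inner→outer):
  R_common brick = L/(kA) = 0.0873/(0.734·30.7) = 0.003874 K/W
  R_plaster = L/(kA) = 0.124/(0.206·30.7) = 0.01961 K/W
  R_concrete = L/(kA) = 0.369/(1.23·30.7) = 0.009772 K/W
  R_common brick = L/(kA) = 0.142/(0.656·30.7) = 0.007051 K/W
ΣR = 0.003874 + 0.01961 + 0.009772 + 0.007051 = 0.04031 K/W
Q = ΔT/ΣR = (20.9 °C − 0.255 °C)/0.04031 = 512 W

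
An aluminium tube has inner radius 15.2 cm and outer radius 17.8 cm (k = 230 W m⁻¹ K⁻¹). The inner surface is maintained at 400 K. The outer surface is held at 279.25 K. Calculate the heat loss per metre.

Q' = 1.11×10^6 W/m

Q' = 2πk·ΔT/ln(r₂/r₁) = 2π × 230 × 120.75 / ln(0.178/0.152) = 1.11×10^6 W/m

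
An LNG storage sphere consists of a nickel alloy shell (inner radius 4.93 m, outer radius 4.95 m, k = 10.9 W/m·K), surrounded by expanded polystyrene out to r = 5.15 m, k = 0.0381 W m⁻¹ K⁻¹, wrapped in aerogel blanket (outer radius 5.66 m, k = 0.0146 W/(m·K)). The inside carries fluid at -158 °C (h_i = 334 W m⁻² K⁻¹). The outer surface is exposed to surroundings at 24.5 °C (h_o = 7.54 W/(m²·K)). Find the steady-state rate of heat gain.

Resistance network (inner→outer):
  R_conv,in = 1/(4πr²h) = 1/(4π·4.93²·334) = 9.803×10^-6 K/W
  R_nickel alloy = (1/4.93 − 1/4.95)/(4πk) = 8.196×10^-4/(4π·10.9) = 5.983×10^-6 K/W
  R_expanded polystyrene = (1/4.95 − 1/5.15)/(4πk) = 0.007845/(4π·0.0381) = 0.01639 K/W
  R_aerogel blanket = (1/5.15 − 1/5.66)/(4πk) = 0.01750/(4π·0.0146) = 0.09536 K/W
  R_conv,out = 1/(4πr²h) = 1/(4π·5.66²·7.54) = 3.294×10^-4 K/W
ΣR = 9.803×10^-6 + 5.983×10^-6 + 0.01639 + 0.09536 + 3.294×10^-4 = 0.1121 K/W
Q = ΔT/ΣR = (-158 °C − 24.5 °C)/0.1121 = -1630 W
(Negative Q ⇒ heat flows inward; heat gain = 1630 W.)

Q = 1630 W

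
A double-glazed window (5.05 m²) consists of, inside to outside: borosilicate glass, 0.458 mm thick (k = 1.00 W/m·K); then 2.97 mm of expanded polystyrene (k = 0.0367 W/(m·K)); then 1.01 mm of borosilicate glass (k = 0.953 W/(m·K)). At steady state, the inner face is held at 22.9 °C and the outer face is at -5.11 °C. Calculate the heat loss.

Q = 1720 W

Series thermal resistances, inner to outer:
  R_borosilicate glass = L/(kA) = 4.58×10^-4/(1.00·5.05) = 9.069×10^-5 K/W
  R_expanded polystyrene = L/(kA) = 0.00297/(0.0367·5.05) = 0.01603 K/W
  R_borosilicate glass = L/(kA) = 0.00101/(0.953·5.05) = 2.099×10^-4 K/W
ΣR = 9.069×10^-5 + 0.01603 + 2.099×10^-4 = 0.01633 K/W
Q = ΔT/ΣR = (22.9 °C − -5.11 °C)/0.01633 = 1720 W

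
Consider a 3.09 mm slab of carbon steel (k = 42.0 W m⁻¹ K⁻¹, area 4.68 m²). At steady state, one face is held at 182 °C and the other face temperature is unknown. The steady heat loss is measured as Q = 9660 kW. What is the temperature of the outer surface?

T_out = 30.1 °C

Sum the resistances:
  R_carbon steel = L/(kA) = 0.00309/(42.0·4.68) = 1.572×10^-5 K/W
ΣR = 1.572×10^-5 K/W
ΔT = Q·ΣR = 9.66×10^6 × 1.572×10^-5 = 151.9 K
Heat flows outward, so T_out = T_in − ΔT = 182 − 151.9 = 30.1 °C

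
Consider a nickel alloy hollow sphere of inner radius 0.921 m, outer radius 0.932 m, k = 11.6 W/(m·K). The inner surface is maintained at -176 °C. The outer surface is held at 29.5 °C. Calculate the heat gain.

Q = 2.34×10^6 W

Q = 4πk·ΔT/(1/r₁ − 1/r₂) = 4π × 11.6 × 205.5 / (1/0.921 − 1/0.932) = 2.34×10^6 W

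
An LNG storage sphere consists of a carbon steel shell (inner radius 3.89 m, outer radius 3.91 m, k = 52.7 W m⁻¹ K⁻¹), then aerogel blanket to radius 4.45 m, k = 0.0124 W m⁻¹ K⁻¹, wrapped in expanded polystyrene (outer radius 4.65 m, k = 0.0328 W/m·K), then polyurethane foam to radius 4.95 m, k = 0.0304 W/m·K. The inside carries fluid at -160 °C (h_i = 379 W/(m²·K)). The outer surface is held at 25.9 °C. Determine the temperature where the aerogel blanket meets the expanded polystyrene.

Resistance network (inner→outer):
  R_conv,in = 1/(4πr²h) = 1/(4π·3.89²·379) = 1.388×10^-5 K/W
  R_carbon steel = (1/3.89 − 1/3.91)/(4πk) = 0.001315/(4π·52.7) = 1.986×10^-6 K/W
  R_aerogel blanket = (1/3.91 − 1/4.45)/(4πk) = 0.03104/(4π·0.0124) = 0.1992 K/W
  R_expanded polystyrene = (1/4.45 − 1/4.65)/(4πk) = 0.009665/(4π·0.0328) = 0.02345 K/W
  R_polyurethane foam = (1/4.65 − 1/4.95)/(4πk) = 0.01303/(4π·0.0304) = 0.03412 K/W
ΣR = 1.388×10^-5 + 1.986×10^-6 + 0.1992 + 0.02345 + 0.03412 = 0.2568 K/W
Q = ΔT/ΣR = (-160 °C − 25.9 °C)/0.2568 = -723.9 W
From the inner boundary to the aerogel blanket/expanded polystyrene interface, ΣR_partial = 0.1992 K/W.
T_interface = T_in − Q·ΣR_partial = -160 °C − (-723.9)(0.1992) = -15.8 °C

T = -15.8 °C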